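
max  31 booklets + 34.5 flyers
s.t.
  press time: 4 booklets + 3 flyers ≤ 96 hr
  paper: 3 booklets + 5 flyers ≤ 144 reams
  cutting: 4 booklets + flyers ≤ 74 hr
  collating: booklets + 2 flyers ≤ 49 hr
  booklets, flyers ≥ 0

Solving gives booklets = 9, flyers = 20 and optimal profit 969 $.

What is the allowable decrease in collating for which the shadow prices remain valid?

11.25

Binding constraints: press time, collating. The basis is B = [[4,3],[1,2]] with det 5.
Per unit decrease in collating, x* moves by d = (0.6, -0.8).
The basis stays optimal until cutting becomes binding; allowable decrease = 11.25 hr.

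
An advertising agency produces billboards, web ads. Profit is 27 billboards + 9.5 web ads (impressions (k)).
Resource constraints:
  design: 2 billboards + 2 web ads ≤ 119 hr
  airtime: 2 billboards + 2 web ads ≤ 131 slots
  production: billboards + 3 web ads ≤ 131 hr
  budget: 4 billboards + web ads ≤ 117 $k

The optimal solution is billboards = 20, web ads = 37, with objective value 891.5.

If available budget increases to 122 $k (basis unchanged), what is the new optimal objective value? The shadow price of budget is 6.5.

Δb = 5, so new z* = 891.5 + (6.5)·(5) = 891.5 + 32.5 = 924.

924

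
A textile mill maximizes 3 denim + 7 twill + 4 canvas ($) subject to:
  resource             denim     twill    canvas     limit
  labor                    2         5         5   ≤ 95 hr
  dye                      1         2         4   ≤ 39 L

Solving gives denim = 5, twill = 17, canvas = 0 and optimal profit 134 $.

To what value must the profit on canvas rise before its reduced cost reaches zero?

At the optimum: labor uses 95 of 95 (binding); dye uses 39 of 39 (binding).
The binding rows give the dual system: 2·y_labor + 1·y_dye = 3 and 5·y_labor + 2·y_dye = 7.
This yields shadow prices y_labor = 1, y_dye = 1.
canvas enters the basis when its profit ≥ yᵀa₃ = 1·5 + 1·4 = 9.

9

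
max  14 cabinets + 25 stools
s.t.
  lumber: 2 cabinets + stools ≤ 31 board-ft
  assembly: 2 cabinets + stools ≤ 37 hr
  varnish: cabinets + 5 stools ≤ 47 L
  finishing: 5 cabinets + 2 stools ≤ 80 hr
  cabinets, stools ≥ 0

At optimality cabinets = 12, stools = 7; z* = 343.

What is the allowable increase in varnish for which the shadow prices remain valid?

Binding constraints: lumber, varnish. The basis is B = [[2,1],[1,5]] with det 9.
Per unit increase in varnish, x* moves by d = (-0.1111, 0.2222).
The basis stays optimal until cabinets reaches 0; allowable increase = 108 L.

108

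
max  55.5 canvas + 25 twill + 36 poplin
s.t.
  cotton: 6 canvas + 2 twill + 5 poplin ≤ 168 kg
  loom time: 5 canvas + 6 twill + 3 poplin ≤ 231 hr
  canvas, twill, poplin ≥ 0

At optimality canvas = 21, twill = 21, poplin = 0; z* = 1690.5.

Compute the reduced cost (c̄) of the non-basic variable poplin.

-8.5

Both cotton and loom time are binding at x*.
From A_Bᵀ y = c: 6·y_cotton + 5·y_loom time = 55.5; 2·y_cotton + 6·y_loom time = 25.
Solving: y_cotton = 8, y_loom time = 1.5.
Reduced cost of poplin: c₃ − yᵀa₃ = 36 − (8·5 + 1.5·3) = 36 − 44.5 = -8.5.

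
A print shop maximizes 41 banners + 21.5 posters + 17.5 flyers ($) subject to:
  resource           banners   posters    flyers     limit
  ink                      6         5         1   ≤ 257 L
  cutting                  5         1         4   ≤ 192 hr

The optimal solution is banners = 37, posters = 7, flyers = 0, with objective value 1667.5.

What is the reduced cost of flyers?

-2

Check each constraint at x*: ink 257/257 (tight); cutting 192/192 (tight).
Dual feasibility on the basic columns requires 6·y_ink + 5·y_cutting = 41, 5·y_ink + 1·y_cutting = 21.5.
→ y_ink = 3.5 and y_cutting = 4.
Reduced cost of flyers: c₃ − yᵀa₃ = 17.5 − (3.5·1 + 4·4) = 17.5 − 19.5 = -2.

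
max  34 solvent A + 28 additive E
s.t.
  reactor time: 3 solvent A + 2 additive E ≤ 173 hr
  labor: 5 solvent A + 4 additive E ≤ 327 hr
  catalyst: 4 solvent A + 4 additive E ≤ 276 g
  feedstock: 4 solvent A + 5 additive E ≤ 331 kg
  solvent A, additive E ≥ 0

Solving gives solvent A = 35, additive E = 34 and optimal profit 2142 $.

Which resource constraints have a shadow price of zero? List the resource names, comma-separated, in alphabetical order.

reactor time: 173/173 (binding)
labor: 311/327 (slack 16)
catalyst: 276/276 (binding)
feedstock: 310/331 (slack 21)
By complementary slackness, a constraint with positive slack has shadow price 0 → feedstock, labor.

feedstock, labor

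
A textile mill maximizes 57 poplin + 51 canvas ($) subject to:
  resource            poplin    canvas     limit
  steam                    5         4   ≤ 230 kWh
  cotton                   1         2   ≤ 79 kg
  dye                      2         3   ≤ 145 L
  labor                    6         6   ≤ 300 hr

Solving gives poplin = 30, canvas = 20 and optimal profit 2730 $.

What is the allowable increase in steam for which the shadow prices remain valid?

20

Binding constraints: steam, labor. The basis is B = [[5,4],[6,6]] with det 6.
Per unit increase in steam, x* moves by d = (1, -1).
The basis stays optimal until canvas reaches 0; allowable increase = 20 kWh.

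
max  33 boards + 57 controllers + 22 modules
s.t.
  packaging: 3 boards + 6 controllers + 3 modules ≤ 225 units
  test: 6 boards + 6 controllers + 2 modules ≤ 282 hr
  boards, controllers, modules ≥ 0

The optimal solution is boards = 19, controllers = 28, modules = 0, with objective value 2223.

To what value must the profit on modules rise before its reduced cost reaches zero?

At the optimum: packaging uses 225 of 225 (binding); test uses 282 of 282 (binding).
The binding rows give the dual system: 3·y_packaging + 6·y_test = 33 and 6·y_packaging + 6·y_test = 57.
Solving: y_packaging = 8, y_test = 1.5.
modules enters the basis when its profit ≥ yᵀa₃ = 8·3 + 1.5·2 = 27.

27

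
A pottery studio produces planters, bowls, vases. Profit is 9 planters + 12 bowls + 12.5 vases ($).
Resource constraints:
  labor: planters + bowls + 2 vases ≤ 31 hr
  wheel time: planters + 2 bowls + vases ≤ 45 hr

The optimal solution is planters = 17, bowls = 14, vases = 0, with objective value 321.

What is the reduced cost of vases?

-2.5

At the optimum: labor uses 31 of 31 (binding); wheel time uses 45 of 45 (binding).
The binding rows give the dual system: 1·y_labor + 1·y_wheel time = 9 and 1·y_labor + 2·y_wheel time = 12.
This yields shadow prices y_labor = 6, y_wheel time = 3.
Reduced cost of vases: c₃ − yᵀa₃ = 12.5 − (6·2 + 3·1) = 12.5 − 15 = -2.5.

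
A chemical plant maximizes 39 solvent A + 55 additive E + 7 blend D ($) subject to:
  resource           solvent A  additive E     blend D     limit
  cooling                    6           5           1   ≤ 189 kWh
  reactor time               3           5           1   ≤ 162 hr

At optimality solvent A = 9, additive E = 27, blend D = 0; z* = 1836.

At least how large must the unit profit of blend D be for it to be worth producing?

11

At the optimum: cooling uses 189 of 189 (binding); reactor time uses 162 of 162 (binding).
The binding rows give the dual system: 6·y_cooling + 3·y_reactor time = 39 and 5·y_cooling + 5·y_reactor time = 55.
This yields shadow prices y_cooling = 2, y_reactor time = 9.
blend D enters the basis when its profit ≥ yᵀa₃ = 2·1 + 9·1 = 11.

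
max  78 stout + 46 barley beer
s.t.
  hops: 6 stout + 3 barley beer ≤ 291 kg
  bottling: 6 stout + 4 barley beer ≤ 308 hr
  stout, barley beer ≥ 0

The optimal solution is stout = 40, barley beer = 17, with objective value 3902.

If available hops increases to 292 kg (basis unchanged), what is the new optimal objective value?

3908

At the optimum: hops uses 291 of 291 (binding); bottling uses 308 of 308 (binding).
Dual feasibility on the basic columns requires 6·y_hops + 6·y_bottling = 78, 3·y_hops + 4·y_bottling = 46.
Solving: y_hops = 6, y_bottling = 7.
Δz = y_hops·Δb = 6 × (1) = 6, so new z* = 3902 + 6 = 3908.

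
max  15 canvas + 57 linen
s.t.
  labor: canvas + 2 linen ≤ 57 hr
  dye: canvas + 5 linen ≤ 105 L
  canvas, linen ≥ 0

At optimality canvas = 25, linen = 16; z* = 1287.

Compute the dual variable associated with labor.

6

Both labor and dye are binding at x*.
Dual feasibility on the basic columns requires 1·y_labor + 1·y_dye = 15, 2·y_labor + 5·y_dye = 57.
Solving: y_labor = 6, y_dye = 9.
Shadow price of labor = 6.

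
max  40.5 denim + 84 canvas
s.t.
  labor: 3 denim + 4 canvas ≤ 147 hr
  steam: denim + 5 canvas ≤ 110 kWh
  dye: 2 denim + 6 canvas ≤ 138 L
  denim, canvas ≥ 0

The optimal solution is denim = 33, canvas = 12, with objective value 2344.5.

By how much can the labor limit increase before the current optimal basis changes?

60

Binding constraints: labor, dye. The basis is B = [[3,4],[2,6]] with det 10.
Per unit increase in labor, x* moves by d = (0.6, -0.2).
The basis stays optimal until canvas reaches 0; allowable increase = 60 hr.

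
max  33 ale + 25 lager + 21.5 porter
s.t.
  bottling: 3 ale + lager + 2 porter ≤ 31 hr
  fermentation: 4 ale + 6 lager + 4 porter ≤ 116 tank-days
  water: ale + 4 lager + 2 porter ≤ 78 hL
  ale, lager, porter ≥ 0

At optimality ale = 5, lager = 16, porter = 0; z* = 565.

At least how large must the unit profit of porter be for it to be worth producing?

At the optimum: bottling uses 31 of 31 (binding); fermentation uses 116 of 116 (binding); water uses 69 of 78 (slack = 9).
By complementary slackness, y = 0 for the non-binding constraint.
Dual feasibility on the basic columns requires 3·y_bottling + 4·y_fermentation = 33, 1·y_bottling + 6·y_fermentation = 25.
→ y_bottling = 7 and y_fermentation = 3.
porter enters the basis when its profit ≥ yᵀa₃ = 7·2 + 3·4 = 26.

26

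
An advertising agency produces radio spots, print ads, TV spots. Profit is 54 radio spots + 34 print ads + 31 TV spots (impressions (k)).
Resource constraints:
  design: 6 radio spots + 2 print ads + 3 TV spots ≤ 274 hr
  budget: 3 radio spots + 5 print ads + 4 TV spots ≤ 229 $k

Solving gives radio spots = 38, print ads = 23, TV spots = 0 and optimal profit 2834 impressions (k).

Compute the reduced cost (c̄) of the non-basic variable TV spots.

At the optimum: design uses 274 of 274 (binding); budget uses 229 of 229 (binding).
The binding rows give the dual system: 6·y_design + 3·y_budget = 54 and 2·y_design + 5·y_budget = 34.
→ y_design = 7 and y_budget = 4.
Reduced cost of TV spots: c₃ − yᵀa₃ = 31 − (7·3 + 4·4) = 31 − 37 = -6.

-6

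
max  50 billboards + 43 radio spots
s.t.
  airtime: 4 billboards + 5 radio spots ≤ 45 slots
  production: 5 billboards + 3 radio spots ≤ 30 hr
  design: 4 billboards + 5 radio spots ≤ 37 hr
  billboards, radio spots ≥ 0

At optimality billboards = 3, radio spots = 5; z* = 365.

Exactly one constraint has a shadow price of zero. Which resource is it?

airtime: 37/45 (slack 8)
production: 30/30 (binding)
design: 37/37 (binding)
By complementary slackness, a constraint with positive slack has shadow price 0 → airtime.

airtime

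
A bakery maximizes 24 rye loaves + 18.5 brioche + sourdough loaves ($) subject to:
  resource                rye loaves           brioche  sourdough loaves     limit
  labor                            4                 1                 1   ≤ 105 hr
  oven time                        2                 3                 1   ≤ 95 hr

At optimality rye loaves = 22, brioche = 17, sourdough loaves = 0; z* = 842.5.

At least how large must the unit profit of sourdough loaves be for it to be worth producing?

8.5

Check each constraint at x*: labor 105/105 (tight); oven time 95/95 (tight).
Dual feasibility on the basic columns requires 4·y_labor + 2·y_oven time = 24, 1·y_labor + 3·y_oven time = 18.5.
Solving: y_labor = 3.5, y_oven time = 5.
sourdough loaves enters the basis when its profit ≥ yᵀa₃ = 3.5·1 + 5·1 = 8.5.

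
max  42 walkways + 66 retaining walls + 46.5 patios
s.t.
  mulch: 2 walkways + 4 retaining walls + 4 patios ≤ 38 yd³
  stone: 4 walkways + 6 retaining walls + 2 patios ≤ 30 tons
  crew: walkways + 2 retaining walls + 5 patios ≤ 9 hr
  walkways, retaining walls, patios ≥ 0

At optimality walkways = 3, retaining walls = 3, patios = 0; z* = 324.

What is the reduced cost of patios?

-1.5

Binding: stone and crew. Non-binding: mulch (20 unused).
Slack constraints have shadow price 0 (complementary slackness).
Dual feasibility on the basic columns requires 4·y_stone + 1·y_crew = 42, 6·y_stone + 2·y_crew = 66.
This yields shadow prices y_stone = 9, y_crew = 6.
Reduced cost of patios: c₃ − yᵀa₃ = 46.5 − (9·2 + 6·5) = 46.5 − 48 = -1.5.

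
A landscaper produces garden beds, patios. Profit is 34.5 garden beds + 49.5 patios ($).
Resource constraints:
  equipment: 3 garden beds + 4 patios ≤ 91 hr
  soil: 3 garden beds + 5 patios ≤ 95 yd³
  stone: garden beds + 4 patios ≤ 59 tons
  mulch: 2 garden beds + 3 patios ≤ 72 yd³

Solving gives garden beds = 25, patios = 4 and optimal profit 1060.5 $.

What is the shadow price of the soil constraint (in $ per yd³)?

3.5

Binding: equipment and soil. Non-binding: stone (18 unused), mulch (10 unused).
Slack constraints have shadow price 0 (complementary slackness).
From A_Bᵀ y = c: 3·y_equipment + 3·y_soil = 34.5; 4·y_equipment + 5·y_soil = 49.5.
Solving: y_equipment = 8, y_soil = 3.5.
Shadow price of soil = 3.5.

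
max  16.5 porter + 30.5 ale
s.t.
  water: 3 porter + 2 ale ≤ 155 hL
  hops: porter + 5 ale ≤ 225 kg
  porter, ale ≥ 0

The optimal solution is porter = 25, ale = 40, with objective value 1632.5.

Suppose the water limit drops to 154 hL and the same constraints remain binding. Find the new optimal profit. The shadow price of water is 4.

Δb = -1, so new z* = 1632.5 + (4)·(-1) = 1632.5 − 4 = 1628.5.

1628.5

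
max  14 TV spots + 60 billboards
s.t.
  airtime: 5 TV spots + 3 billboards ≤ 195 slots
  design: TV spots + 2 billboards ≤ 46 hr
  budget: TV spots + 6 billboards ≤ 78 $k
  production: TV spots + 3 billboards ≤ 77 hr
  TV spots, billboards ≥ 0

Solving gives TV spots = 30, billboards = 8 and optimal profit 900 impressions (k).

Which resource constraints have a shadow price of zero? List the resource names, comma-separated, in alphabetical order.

airtime: 174/195 (slack 21)
design: 46/46 (binding)
budget: 78/78 (binding)
production: 54/77 (slack 23)
By complementary slackness, a constraint with positive slack has shadow price 0 → airtime, production.

airtime, production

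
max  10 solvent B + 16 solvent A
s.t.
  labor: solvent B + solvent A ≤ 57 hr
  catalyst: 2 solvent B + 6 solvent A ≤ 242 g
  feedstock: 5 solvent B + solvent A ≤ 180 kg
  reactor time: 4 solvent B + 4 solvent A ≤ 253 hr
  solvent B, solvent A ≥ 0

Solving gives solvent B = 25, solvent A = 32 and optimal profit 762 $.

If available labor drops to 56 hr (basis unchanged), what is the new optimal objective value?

Check each constraint at x*: labor 57/57 (tight); catalyst 242/242 (tight); feedstock 157/180 (slack 23); reactor time 228/253 (slack 25).
By complementary slackness, y = 0 for the non-binding constraints.
Dual feasibility on the basic columns requires 1·y_labor + 2·y_catalyst = 10, 1·y_labor + 6·y_catalyst = 16.
This yields shadow prices y_labor = 7, y_catalyst = 1.5.
Δz = y_labor·Δb = 7 × (-1) = -7, so new z* = 762 − 7 = 755.

755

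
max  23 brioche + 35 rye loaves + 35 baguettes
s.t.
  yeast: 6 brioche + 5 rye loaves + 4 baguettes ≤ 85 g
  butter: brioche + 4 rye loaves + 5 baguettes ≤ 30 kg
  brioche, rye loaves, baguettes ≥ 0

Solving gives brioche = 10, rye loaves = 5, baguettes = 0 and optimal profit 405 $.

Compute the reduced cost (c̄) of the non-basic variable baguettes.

-2

At the optimum: yeast uses 85 of 85 (binding); butter uses 30 of 30 (binding).
The binding rows give the dual system: 6·y_yeast + 1·y_butter = 23 and 5·y_yeast + 4·y_butter = 35.
This yields shadow prices y_yeast = 3, y_butter = 5.
Reduced cost of baguettes: c₃ − yᵀa₃ = 35 − (3·4 + 5·5) = 35 − 37 = -2.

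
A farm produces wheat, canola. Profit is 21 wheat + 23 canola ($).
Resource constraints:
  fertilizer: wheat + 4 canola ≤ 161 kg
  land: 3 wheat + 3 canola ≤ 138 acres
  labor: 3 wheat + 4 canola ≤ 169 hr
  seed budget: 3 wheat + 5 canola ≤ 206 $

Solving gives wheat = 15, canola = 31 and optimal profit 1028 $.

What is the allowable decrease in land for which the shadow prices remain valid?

Binding constraints: land, labor. The basis is B = [[3,3],[3,4]] with det 3.
Per unit decrease in land, x* moves by d = (-1.3333, 1).
The basis stays optimal until seed budget becomes binding; allowable decrease = 6 acres.

6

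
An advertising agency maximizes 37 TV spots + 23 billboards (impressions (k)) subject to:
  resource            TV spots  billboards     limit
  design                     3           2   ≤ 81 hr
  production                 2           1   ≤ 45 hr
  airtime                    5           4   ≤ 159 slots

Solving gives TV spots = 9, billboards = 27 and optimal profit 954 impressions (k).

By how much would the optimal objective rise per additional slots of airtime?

Check each constraint at x*: design 81/81 (tight); production 45/45 (tight); airtime 153/159 (slack 6).
Since airtime is not tight, its dual is 0.
The binding rows give the dual system: 3·y_design + 2·y_production = 37 and 2·y_design + 1·y_production = 23.
This yields shadow prices y_design = 9, y_production = 5.
Shadow price of airtime = 0.

0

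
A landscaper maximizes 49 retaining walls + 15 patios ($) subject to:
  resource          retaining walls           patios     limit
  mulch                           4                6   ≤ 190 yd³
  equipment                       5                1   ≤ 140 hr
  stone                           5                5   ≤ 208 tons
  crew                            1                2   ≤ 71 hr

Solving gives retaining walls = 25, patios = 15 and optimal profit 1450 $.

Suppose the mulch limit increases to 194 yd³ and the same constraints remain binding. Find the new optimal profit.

Check each constraint at x*: mulch 190/190 (tight); equipment 140/140 (tight); stone 200/208 (slack 8); crew 55/71 (slack 16).
By complementary slackness, y = 0 for the non-binding constraints.
From A_Bᵀ y = c: 4·y_mulch + 5·y_equipment = 49; 6·y_mulch + 1·y_equipment = 15.
→ y_mulch = 1 and y_equipment = 9.
Δz = y_mulch·Δb = 1 × (4) = 4, so new z* = 1450 + 4 = 1454.

1454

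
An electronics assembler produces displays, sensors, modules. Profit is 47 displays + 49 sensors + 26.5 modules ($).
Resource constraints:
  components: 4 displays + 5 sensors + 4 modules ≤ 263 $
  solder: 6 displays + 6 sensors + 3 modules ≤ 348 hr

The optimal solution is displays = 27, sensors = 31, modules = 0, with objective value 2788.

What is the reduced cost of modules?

-1

Check each constraint at x*: components 263/263 (tight); solder 348/348 (tight).
The binding rows give the dual system: 4·y_components + 6·y_solder = 47 and 5·y_components + 6·y_solder = 49.
This yields shadow prices y_components = 2, y_solder = 6.5.
Reduced cost of modules: c₃ − yᵀa₃ = 26.5 − (2·4 + 6.5·3) = 26.5 − 27.5 = -1.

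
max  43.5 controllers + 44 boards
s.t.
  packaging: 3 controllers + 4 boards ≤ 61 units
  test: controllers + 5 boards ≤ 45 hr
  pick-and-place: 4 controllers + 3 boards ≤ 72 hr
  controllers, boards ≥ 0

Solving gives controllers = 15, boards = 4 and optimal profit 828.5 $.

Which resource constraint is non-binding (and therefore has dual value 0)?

packaging: 61/61 (binding)
test: 35/45 (slack 10)
pick-and-place: 72/72 (binding)
By complementary slackness, a constraint with positive slack has shadow price 0 → test.

test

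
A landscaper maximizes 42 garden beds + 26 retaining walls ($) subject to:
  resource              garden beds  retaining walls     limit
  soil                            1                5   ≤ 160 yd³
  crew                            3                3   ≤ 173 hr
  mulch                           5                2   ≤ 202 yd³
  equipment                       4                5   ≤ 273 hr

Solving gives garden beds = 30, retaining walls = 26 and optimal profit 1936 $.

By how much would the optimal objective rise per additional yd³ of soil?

2

Binding: soil and mulch. Non-binding: crew (5 unused), equipment (23 unused).
Slack constraints have shadow price 0 (complementary slackness).
Dual feasibility on the basic columns requires 1·y_soil + 5·y_mulch = 42, 5·y_soil + 2·y_mulch = 26.
Solving: y_soil = 2, y_mulch = 8.
Shadow price of soil = 2.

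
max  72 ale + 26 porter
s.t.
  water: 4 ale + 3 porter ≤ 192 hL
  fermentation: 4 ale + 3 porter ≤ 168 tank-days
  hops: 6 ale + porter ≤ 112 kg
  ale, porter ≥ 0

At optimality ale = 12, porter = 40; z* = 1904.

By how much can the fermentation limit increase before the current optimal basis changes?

Binding constraints: fermentation, hops. The basis is B = [[4,3],[6,1]] with det -14.
Per unit increase in fermentation, x* moves by d = (-0.0714, 0.4286).
The basis stays optimal until water becomes binding; allowable increase = 24 tank-days.

24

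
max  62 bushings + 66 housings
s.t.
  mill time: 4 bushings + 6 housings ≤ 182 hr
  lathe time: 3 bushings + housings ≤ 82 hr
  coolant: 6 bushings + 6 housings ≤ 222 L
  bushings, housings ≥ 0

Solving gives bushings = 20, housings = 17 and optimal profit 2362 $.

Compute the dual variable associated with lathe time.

0

At the optimum: mill time uses 182 of 182 (binding); lathe time uses 77 of 82 (slack = 5); coolant uses 222 of 222 (binding).
Since lathe time is not tight, its dual is 0.
Dual feasibility on the basic columns requires 4·y_mill time + 6·y_coolant = 62, 6·y_mill time + 6·y_coolant = 66.
→ y_mill time = 2 and y_coolant = 9.
Shadow price of lathe time = 0.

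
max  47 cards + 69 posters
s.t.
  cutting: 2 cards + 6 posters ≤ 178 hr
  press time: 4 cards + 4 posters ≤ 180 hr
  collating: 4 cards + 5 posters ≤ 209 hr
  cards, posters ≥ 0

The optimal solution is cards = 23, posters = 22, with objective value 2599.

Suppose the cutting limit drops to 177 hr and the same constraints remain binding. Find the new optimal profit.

Binding: cutting and press time. Non-binding: collating (7 unused).
Since collating is not tight, its dual is 0.
The binding rows give the dual system: 2·y_cutting + 4·y_press time = 47 and 6·y_cutting + 4·y_press time = 69.
This yields shadow prices y_cutting = 5.5, y_press time = 9.
Δz = y_cutting·Δb = 5.5 × (-1) = -5.5, so new z* = 2599 − 5.5 = 2593.5.

2593.5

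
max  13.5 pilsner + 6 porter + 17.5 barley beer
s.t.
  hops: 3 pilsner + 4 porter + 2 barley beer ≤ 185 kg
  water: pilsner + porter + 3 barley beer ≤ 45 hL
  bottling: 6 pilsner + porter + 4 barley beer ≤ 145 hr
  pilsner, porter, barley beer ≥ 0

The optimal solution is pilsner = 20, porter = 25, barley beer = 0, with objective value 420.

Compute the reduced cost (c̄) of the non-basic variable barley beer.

-2

Binding: water and bottling. Non-binding: hops (25 unused).
Since hops is not tight, its dual is 0.
The binding rows give the dual system: 1·y_water + 6·y_bottling = 13.5 and 1·y_water + 1·y_bottling = 6.
This yields shadow prices y_water = 4.5, y_bottling = 1.5.
Reduced cost of barley beer: c₃ − yᵀa₃ = 17.5 − (4.5·3 + 1.5·4) = 17.5 − 19.5 = -2.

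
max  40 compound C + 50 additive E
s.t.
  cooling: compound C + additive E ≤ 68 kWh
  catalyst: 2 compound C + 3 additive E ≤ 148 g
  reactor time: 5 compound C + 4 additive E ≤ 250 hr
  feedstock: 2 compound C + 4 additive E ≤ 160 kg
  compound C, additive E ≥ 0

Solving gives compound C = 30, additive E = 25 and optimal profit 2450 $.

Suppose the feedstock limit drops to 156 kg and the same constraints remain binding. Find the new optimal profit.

2420

Binding: reactor time and feedstock. Non-binding: cooling (13 unused), catalyst (13 unused).
By complementary slackness, y = 0 for the non-binding constraints.
The binding rows give the dual system: 5·y_reactor time + 2·y_feedstock = 40 and 4·y_reactor time + 4·y_feedstock = 50.
Solving: y_reactor time = 5, y_feedstock = 7.5.
Δz = y_feedstock·Δb = 7.5 × (-4) = -30, so new z* = 2450 − 30 = 2420.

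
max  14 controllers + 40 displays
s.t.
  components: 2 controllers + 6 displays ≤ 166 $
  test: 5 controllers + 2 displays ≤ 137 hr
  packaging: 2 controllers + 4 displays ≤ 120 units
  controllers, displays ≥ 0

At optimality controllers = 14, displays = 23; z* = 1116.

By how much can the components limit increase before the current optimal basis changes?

14

Binding constraints: components, packaging. The basis is B = [[2,6],[2,4]] with det -4.
Per unit increase in components, x* moves by d = (-1, 0.5).
The basis stays optimal until controllers reaches 0; allowable increase = 14 $.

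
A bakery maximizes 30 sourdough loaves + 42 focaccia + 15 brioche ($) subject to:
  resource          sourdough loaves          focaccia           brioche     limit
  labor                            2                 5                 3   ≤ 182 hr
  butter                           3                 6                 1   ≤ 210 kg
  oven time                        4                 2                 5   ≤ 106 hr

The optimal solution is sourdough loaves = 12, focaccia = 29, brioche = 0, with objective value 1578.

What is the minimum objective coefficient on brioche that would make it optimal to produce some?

Check each constraint at x*: labor 169/182 (slack 13); butter 210/210 (tight); oven time 106/106 (tight).
Slack constraints have shadow price 0 (complementary slackness).
Dual feasibility on the basic columns requires 3·y_butter + 4·y_oven time = 30, 6·y_butter + 2·y_oven time = 42.
This yields shadow prices y_butter = 6, y_oven time = 3.
brioche enters the basis when its profit ≥ yᵀa₃ = 6·1 + 3·5 = 21.

21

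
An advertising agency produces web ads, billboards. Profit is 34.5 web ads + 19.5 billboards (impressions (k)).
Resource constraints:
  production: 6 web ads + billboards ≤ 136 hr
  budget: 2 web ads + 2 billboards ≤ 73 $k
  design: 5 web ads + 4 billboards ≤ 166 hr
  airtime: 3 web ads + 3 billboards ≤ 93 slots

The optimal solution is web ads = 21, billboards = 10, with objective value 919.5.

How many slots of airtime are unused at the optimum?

airtime used = 3·21 + 3·10 = 93; slack = 93 − 93 = 0.

0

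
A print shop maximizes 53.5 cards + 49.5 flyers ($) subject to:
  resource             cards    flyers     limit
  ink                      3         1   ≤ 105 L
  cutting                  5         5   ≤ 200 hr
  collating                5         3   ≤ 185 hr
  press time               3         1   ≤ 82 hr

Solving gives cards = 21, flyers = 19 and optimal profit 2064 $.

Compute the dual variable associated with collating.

0

At the optimum: ink uses 82 of 105 (slack = 23); cutting uses 200 of 200 (binding); collating uses 162 of 185 (slack = 23); press time uses 82 of 82 (binding).
Since ink, collating are not tight, their duals are 0.
Dual feasibility on the basic columns requires 5·y_cutting + 3·y_press time = 53.5, 5·y_cutting + 1·y_press time = 49.5.
This yields shadow prices y_cutting = 9.5, y_press time = 2.
Shadow price of collating = 0.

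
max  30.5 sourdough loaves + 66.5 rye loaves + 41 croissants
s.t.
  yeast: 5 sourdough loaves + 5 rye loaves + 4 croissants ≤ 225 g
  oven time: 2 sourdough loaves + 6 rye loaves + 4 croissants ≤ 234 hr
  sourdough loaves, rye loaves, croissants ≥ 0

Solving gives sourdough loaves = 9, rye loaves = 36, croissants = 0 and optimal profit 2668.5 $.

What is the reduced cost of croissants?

-5

At the optimum: yeast uses 225 of 225 (binding); oven time uses 234 of 234 (binding).
From A_Bᵀ y = c: 5·y_yeast + 2·y_oven time = 30.5; 5·y_yeast + 6·y_oven time = 66.5.
This yields shadow prices y_yeast = 2.5, y_oven time = 9.
Reduced cost of croissants: c₃ − yᵀa₃ = 41 − (2.5·4 + 9·4) = 41 − 46 = -5.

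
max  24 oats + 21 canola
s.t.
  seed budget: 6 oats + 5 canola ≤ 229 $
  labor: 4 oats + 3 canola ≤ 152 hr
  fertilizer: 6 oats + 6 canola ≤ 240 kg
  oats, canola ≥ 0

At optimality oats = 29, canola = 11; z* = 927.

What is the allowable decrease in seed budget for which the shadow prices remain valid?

Binding constraints: seed budget, fertilizer. The basis is B = [[6,5],[6,6]] with det 6.
Per unit decrease in seed budget, x* moves by d = (-1, 1).
The basis stays optimal until oats reaches 0; allowable decrease = 29 $.

29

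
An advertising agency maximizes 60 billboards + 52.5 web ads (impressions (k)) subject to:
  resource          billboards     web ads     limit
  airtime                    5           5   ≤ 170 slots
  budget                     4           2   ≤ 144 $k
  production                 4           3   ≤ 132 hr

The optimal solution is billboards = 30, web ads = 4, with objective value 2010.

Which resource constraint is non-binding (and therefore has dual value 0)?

budget

airtime: 170/170 (binding)
budget: 128/144 (slack 16)
production: 132/132 (binding)
By complementary slackness, a constraint with positive slack has shadow price 0 → budget.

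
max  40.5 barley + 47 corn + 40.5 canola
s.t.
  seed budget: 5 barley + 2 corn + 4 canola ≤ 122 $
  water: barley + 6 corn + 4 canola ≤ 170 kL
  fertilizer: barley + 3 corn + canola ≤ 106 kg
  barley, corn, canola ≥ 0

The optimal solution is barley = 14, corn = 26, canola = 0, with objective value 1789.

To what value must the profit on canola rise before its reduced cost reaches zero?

Binding: seed budget and water. Non-binding: fertilizer (14 unused).
Since fertilizer is not tight, its dual is 0.
The binding rows give the dual system: 5·y_seed budget + 1·y_water = 40.5 and 2·y_seed budget + 6·y_water = 47.
This yields shadow prices y_seed budget = 7, y_water = 5.5.
canola enters the basis when its profit ≥ yᵀa₃ = 7·4 + 5.5·4 = 50.

50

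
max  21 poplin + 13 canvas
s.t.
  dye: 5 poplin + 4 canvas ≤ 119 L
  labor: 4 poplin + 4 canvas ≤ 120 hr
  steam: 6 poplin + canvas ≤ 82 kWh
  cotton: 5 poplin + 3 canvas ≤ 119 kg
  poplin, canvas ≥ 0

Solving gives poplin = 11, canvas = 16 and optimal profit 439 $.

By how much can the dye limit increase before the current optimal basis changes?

Binding constraints: dye, steam. The basis is B = [[5,4],[6,1]] with det -19.
Per unit increase in dye, x* moves by d = (-0.0526, 0.3158).
The basis stays optimal until labor becomes binding; allowable increase = 11.4 L.

11.4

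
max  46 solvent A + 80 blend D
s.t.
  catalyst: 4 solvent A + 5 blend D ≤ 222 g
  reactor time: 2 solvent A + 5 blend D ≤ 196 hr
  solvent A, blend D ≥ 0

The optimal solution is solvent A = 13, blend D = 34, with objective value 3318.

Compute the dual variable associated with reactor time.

9

At the optimum: catalyst uses 222 of 222 (binding); reactor time uses 196 of 196 (binding).
The binding rows give the dual system: 4·y_catalyst + 2·y_reactor time = 46 and 5·y_catalyst + 5·y_reactor time = 80.
→ y_catalyst = 7 and y_reactor time = 9.
Shadow price of reactor time = 9.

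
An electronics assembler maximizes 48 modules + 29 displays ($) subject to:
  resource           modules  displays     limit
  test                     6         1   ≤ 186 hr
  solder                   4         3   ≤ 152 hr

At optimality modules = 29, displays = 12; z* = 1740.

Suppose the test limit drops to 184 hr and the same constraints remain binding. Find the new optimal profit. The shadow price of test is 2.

Δb = -2, so new z* = 1740 + (2)·(-2) = 1740 − 4 = 1736.

1736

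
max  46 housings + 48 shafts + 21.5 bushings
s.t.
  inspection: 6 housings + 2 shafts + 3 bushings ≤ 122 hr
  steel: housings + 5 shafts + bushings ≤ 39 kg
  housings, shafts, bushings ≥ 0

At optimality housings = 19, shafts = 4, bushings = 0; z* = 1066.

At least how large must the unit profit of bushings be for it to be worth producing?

26.5

Both inspection and steel are binding at x*.
The binding rows give the dual system: 6·y_inspection + 1·y_steel = 46 and 2·y_inspection + 5·y_steel = 48.
This yields shadow prices y_inspection = 6.5, y_steel = 7.
bushings enters the basis when its profit ≥ yᵀa₃ = 6.5·3 + 7·1 = 26.5.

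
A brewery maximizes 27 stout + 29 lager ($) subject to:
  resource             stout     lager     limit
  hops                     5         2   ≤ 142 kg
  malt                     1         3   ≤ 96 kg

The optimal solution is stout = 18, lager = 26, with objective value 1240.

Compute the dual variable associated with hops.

4

Both hops and malt are binding at x*.
From A_Bᵀ y = c: 5·y_hops + 1·y_malt = 27; 2·y_hops + 3·y_malt = 29.
Solving: y_hops = 4, y_malt = 7.
Shadow price of hops = 4.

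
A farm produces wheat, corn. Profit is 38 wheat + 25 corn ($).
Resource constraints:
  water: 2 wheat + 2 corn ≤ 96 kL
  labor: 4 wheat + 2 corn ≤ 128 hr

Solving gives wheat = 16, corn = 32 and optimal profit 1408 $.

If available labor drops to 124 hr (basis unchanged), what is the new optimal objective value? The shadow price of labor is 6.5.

1382

Δb = -4, so new z* = 1408 + (6.5)·(-4) = 1408 − 26 = 1382.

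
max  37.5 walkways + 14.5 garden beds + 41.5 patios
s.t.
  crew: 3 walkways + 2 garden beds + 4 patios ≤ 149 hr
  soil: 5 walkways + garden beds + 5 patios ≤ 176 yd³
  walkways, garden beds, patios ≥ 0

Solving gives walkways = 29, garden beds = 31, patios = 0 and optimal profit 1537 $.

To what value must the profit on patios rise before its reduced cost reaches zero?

42.5

At the optimum: crew uses 149 of 149 (binding); soil uses 176 of 176 (binding).
Dual feasibility on the basic columns requires 3·y_crew + 5·y_soil = 37.5, 2·y_crew + 1·y_soil = 14.5.
→ y_crew = 5 and y_soil = 4.5.
patios enters the basis when its profit ≥ yᵀa₃ = 5·4 + 4.5·5 = 42.5.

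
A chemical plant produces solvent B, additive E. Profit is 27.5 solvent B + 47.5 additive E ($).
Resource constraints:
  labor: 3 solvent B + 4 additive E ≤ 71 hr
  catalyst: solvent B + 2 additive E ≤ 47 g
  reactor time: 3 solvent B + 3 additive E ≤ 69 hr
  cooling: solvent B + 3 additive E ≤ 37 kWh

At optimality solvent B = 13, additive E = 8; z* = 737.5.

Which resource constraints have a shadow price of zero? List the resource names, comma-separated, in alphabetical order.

labor: 71/71 (binding)
catalyst: 29/47 (slack 18)
reactor time: 63/69 (slack 6)
cooling: 37/37 (binding)
By complementary slackness, a constraint with positive slack has shadow price 0 → catalyst, reactor time.

catalyst, reactor time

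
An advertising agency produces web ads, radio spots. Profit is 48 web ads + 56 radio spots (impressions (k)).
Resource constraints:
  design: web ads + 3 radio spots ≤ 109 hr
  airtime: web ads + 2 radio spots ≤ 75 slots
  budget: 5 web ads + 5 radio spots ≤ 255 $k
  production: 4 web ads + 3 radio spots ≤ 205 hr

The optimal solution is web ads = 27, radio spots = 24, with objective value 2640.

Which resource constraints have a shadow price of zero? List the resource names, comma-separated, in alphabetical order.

design, production

design: 99/109 (slack 10)
airtime: 75/75 (binding)
budget: 255/255 (binding)
production: 180/205 (slack 25)
By complementary slackness, a constraint with positive slack has shadow price 0 → design, production.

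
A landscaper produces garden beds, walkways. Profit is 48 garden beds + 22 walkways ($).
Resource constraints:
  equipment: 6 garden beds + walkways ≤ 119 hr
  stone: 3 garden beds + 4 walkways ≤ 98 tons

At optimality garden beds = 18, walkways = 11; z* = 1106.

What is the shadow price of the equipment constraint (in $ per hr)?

6

Check each constraint at x*: equipment 119/119 (tight); stone 98/98 (tight).
The binding rows give the dual system: 6·y_equipment + 3·y_stone = 48 and 1·y_equipment + 4·y_stone = 22.
This yields shadow prices y_equipment = 6, y_stone = 4.
Shadow price of equipment = 6.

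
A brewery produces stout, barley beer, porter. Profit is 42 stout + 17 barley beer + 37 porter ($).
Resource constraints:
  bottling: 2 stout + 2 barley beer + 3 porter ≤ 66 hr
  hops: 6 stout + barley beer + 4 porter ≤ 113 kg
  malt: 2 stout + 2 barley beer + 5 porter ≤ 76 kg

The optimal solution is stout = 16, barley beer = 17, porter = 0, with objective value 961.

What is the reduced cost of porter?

Binding: bottling and hops. Non-binding: malt (10 unused).
Slack constraints have shadow price 0 (complementary slackness).
Dual feasibility on the basic columns requires 2·y_bottling + 6·y_hops = 42, 2·y_bottling + 1·y_hops = 17.
Solving: y_bottling = 6, y_hops = 5.
Reduced cost of porter: c₃ − yᵀa₃ = 37 − (6·3 + 5·4) = 37 − 38 = -1.

-1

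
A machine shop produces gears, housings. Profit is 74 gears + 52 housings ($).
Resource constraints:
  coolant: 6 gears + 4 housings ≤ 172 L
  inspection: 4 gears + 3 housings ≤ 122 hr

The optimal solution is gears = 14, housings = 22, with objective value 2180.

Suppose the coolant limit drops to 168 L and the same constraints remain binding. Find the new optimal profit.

2152

Check each constraint at x*: coolant 172/172 (tight); inspection 122/122 (tight).
Dual feasibility on the basic columns requires 6·y_coolant + 4·y_inspection = 74, 4·y_coolant + 3·y_inspection = 52.
Solving: y_coolant = 7, y_inspection = 8.
Δz = y_coolant·Δb = 7 × (-4) = -28, so new z* = 2180 − 28 = 2152.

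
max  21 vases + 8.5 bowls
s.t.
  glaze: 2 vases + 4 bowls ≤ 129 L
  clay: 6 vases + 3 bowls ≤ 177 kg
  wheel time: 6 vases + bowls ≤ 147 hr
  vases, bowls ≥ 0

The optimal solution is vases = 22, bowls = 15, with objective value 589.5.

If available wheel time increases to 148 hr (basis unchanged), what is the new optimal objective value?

Check each constraint at x*: glaze 104/129 (slack 25); clay 177/177 (tight); wheel time 147/147 (tight).
Slack constraints have shadow price 0 (complementary slackness).
Dual feasibility on the basic columns requires 6·y_clay + 6·y_wheel time = 21, 3·y_clay + 1·y_wheel time = 8.5.
→ y_clay = 2.5 and y_wheel time = 1.
Δz = y_wheel time·Δb = 1 × (1) = 1, so new z* = 589.5 + 1 = 590.5.

590.5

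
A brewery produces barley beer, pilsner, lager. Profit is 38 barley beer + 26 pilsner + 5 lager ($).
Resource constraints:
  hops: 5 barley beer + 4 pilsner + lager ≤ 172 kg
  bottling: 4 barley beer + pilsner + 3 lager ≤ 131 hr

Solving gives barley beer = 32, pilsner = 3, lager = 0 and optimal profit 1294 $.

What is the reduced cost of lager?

Both hops and bottling are binding at x*.
Dual feasibility on the basic columns requires 5·y_hops + 4·y_bottling = 38, 4·y_hops + 1·y_bottling = 26.
→ y_hops = 6 and y_bottling = 2.
Reduced cost of lager: c₃ − yᵀa₃ = 5 − (6·1 + 2·3) = 5 − 12 = -7.

-7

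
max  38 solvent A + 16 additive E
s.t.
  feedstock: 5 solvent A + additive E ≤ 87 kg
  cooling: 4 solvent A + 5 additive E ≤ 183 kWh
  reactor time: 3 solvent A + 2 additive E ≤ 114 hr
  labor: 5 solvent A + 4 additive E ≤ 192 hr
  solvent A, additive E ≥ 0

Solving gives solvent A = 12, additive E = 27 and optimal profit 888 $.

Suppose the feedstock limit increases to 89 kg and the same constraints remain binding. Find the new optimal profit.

Check each constraint at x*: feedstock 87/87 (tight); cooling 183/183 (tight); reactor time 90/114 (slack 24); labor 168/192 (slack 24).
Slack constraints have shadow price 0 (complementary slackness).
From A_Bᵀ y = c: 5·y_feedstock + 4·y_cooling = 38; 1·y_feedstock + 5·y_cooling = 16.
Solving: y_feedstock = 6, y_cooling = 2.
Δz = y_feedstock·Δb = 6 × (2) = 12, so new z* = 888 + 12 = 900.

900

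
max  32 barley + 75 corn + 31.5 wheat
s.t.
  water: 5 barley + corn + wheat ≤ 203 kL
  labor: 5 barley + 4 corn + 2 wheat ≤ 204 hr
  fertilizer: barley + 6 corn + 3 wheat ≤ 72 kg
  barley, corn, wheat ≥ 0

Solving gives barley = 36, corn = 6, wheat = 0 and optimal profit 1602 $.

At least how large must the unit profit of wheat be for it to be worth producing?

At the optimum: water uses 186 of 203 (slack = 17); labor uses 204 of 204 (binding); fertilizer uses 72 of 72 (binding).
Since water is not tight, its dual is 0.
The binding rows give the dual system: 5·y_labor + 1·y_fertilizer = 32 and 4·y_labor + 6·y_fertilizer = 75.
This yields shadow prices y_labor = 4.5, y_fertilizer = 9.5.
wheat enters the basis when its profit ≥ yᵀa₃ = 4.5·2 + 9.5·3 = 37.5.

37.5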